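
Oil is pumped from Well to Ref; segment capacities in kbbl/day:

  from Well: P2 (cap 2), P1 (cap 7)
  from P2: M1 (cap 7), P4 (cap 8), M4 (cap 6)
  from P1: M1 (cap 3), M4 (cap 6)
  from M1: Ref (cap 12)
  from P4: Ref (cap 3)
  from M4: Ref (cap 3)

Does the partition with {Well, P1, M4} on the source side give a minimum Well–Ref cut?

Given cut capacity: 2 + 3 + 3 = 8.
Augment Well→P2→M1→Ref: bottleneck 2, flow now 2.
Augment Well→P1→M1→Ref: bottleneck 3, flow now 5.
Augment Well→P1→M4→Ref: bottleneck 3, flow now 8.
No augmenting path remains; maximum flow = 8.
Cut capacity 8 equals the max flow, so it is a minimum cut.

Yes — it is a minimum cut (capacity 8).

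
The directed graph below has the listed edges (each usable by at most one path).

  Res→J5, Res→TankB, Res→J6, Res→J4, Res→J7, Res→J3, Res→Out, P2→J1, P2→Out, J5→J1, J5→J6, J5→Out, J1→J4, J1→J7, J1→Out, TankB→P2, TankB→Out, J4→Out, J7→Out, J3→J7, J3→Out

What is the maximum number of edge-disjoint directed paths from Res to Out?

Assign every edge capacity 1; by Menger, the answer equals the max flow.
Path Res→Out (+1); total 1.
Path Res→J5→Out (+1); total 2.
Path Res→TankB→Out (+1); total 3.
Path Res→J4→Out (+1); total 4.
Path Res→J7→Out (+1); total 5.
Path Res→J3→Out (+1); total 6.
No residual Res→Out path; max flow = 6.
Certifying cut of size 6: {Res→J3, Res→J4, Res→J5, Res→J7, Res→Out, Res→TankB}.

6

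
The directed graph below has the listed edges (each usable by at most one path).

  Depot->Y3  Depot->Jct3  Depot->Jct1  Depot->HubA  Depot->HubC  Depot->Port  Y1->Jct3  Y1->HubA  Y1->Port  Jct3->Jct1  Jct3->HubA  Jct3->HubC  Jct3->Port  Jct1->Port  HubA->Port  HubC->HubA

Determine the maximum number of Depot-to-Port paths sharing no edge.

4

Assign every edge capacity 1; by Menger, the answer equals the max flow.
Path Depot→Port (+1); total 1.
Path Depot→Jct3→Port (+1); total 2.
Path Depot→Jct1→Port (+1); total 3.
Path Depot→HubA→Port (+1); total 4.
No residual Depot→Port path; max flow = 4.
Certifying cut of size 4: {Depot→Jct1, Depot→Jct3, Depot→Port, HubA→Port}.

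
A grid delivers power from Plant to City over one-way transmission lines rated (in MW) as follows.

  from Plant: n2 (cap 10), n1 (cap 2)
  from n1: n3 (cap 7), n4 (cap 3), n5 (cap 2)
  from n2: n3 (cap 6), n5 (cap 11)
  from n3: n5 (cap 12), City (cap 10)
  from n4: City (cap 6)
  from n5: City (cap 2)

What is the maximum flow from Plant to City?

Augment Plant→n1→n3→City: bottleneck 2, flow now 2.
Augment Plant→n2→n3→City: bottleneck 6, flow now 8.
Augment Plant→n2→n5→City: bottleneck 2, flow now 10.
No augmenting path remains; maximum flow = 10.
In the residual graph, reachable from Plant: {Plant, n2, n5}.
Min-cut edges: Plant→n1 (2), n2→n3 (6), n5→City (2); capacity 2 + 6 + 2 = 10.
This cut is saturated, so no flow can exceed 10.

10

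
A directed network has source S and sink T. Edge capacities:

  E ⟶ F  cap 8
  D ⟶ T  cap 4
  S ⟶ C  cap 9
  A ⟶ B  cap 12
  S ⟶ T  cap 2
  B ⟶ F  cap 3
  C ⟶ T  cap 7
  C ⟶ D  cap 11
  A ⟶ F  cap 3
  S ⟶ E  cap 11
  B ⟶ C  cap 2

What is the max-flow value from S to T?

Augment S→T: bottleneck 2, flow now 2.
Augment S→C→T: bottleneck 7, flow now 9.
Augment S→C→D→T: bottleneck 2, flow now 11.
No augmenting path remains; maximum flow = 11.
In the residual graph, reachable from S: {S, E, F}.
Min-cut edges: S→C (9), S→T (2); capacity 9 + 2 = 11.
This cut is saturated, so no flow can exceed 11.

11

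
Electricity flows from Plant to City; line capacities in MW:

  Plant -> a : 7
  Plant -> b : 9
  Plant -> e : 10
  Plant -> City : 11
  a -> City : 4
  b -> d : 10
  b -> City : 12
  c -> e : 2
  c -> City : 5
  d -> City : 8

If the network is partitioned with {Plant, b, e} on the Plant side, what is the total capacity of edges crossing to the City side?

Edges leaving {Plant, b, e}: Plant→a (7), Plant→City (11), b→d (10), b→City (12).
Cut capacity = 7 + 11 + 10 + 12 = 40.

40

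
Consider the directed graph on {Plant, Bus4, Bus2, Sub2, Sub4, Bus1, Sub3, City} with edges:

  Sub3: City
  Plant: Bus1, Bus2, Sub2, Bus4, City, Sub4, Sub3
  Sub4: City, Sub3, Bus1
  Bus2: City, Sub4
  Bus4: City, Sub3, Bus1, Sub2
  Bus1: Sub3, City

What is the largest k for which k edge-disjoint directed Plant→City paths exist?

Assign every edge capacity 1; by Menger, the answer equals the max flow.
Path Plant→City (+1); total 1.
Path Plant→Bus4→City (+1); total 2.
Path Plant→Bus2→City (+1); total 3.
Path Plant→Sub4→City (+1); total 4.
Path Plant→Bus1→City (+1); total 5.
Path Plant→Sub3→City (+1); total 6.
No residual Plant→City path; max flow = 6.
Certifying cut of size 6: {Plant→Bus1, Plant→Bus2, Plant→Bus4, Plant→City, Plant→Sub3, Plant→Sub4}.

6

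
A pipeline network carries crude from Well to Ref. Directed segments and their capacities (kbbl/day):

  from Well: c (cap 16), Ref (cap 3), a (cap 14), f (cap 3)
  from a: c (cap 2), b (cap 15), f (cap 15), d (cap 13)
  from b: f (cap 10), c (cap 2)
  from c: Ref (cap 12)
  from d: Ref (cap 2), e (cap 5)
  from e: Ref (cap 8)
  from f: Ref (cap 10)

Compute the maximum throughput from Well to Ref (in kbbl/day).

32

Augment Well→Ref: bottleneck 3, flow now 3.
Augment Well→c→Ref: bottleneck 12, flow now 15.
Augment Well→f→Ref: bottleneck 3, flow now 18.
Augment Well→a→d→Ref: bottleneck 2, flow now 20.
Augment Well→a→f→Ref: bottleneck 7, flow now 27.
Augment Well→a→d→e→Ref: bottleneck 5, flow now 32.
No augmenting path remains; maximum flow = 32.
In the residual graph, reachable from Well: {Well, c}.
Min-cut edges: Well→a (14), Well→f (3), Well→Ref (3), c→Ref (12); capacity 14 + 3 + 3 + 12 = 32.
This cut is saturated, so no flow can exceed 32.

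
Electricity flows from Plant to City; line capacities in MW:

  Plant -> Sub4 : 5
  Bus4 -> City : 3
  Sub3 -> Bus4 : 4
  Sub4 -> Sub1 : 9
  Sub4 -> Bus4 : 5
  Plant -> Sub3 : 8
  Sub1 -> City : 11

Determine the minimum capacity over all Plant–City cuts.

Augment Plant→Sub4→Bus4→City: bottleneck 3, flow now 3.
Augment Plant→Sub4→Sub1→City: bottleneck 2, flow now 5.
Augment Plant→Sub3→Bus4→Sub4→Sub1→City: bottleneck 3, flow now 8. (uses reverse residual edge)
No augmenting path remains; maximum flow = 8.
By max-flow min-cut, the minimum cut capacity equals the max flow.
In the residual graph, reachable from Plant: {Plant, Sub3, Bus4}.
Min-cut edges: Plant→Sub4 (5), Bus4→City (3); capacity 5 + 3 = 8.

8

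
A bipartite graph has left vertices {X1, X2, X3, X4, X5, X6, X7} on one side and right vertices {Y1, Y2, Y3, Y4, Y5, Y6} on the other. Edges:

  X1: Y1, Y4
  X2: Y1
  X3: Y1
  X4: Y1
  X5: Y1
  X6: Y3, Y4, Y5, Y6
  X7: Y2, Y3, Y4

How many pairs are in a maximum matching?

Unit-capacity flow: source→left, listed edges, right→sink; max matching = max flow.
Augmenting path X1→Y1 (+1); matched 1.
Augmenting path X6→Y3 (+1); matched 2.
Augmenting path X7→Y2 (+1); matched 3.
Augmenting path X2→Y1→X1→Y4 (+1); matched 4.
No augmenting path remains; maximum matching = 4.
König certificate: {X1, X6, X7, Y1} is a vertex cover of size 4 (every listed pair touches it), so no matching can be larger.

4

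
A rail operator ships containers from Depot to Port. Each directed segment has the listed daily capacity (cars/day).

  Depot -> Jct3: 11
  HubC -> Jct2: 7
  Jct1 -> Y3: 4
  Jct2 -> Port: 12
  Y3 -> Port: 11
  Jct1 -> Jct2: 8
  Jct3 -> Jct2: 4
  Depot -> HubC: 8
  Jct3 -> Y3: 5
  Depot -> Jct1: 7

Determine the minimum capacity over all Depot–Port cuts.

Augment Depot→Jct1→Y3→Port: bottleneck 4, flow now 4.
Augment Depot→Jct1→Jct2→Port: bottleneck 3, flow now 7.
Augment Depot→Jct3→Y3→Port: bottleneck 5, flow now 12.
Augment Depot→Jct3→Jct2→Port: bottleneck 4, flow now 16.
Augment Depot→HubC→Jct2→Port: bottleneck 5, flow now 21.
No augmenting path remains; maximum flow = 21.
By max-flow min-cut, the minimum cut capacity equals the max flow.
In the residual graph, reachable from Depot: {Depot, Jct1, Jct3, HubC, Jct2}.
Min-cut edges: Jct1→Y3 (4), Jct3→Y3 (5), Jct2→Port (12); capacity 4 + 5 + 12 = 21.

21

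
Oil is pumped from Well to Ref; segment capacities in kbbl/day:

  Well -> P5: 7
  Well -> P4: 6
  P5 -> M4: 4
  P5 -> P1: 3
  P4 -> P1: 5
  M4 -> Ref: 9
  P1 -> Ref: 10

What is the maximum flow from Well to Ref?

Augment Well→P5→M4→Ref: bottleneck 4, flow now 4.
Augment Well→P5→P1→Ref: bottleneck 3, flow now 7.
Augment Well→P4→P1→Ref: bottleneck 5, flow now 12.
No augmenting path remains; maximum flow = 12.
In the residual graph, reachable from Well: {Well, P4}.
Min-cut edges: Well→P5 (7), P4→P1 (5); capacity 7 + 5 = 12.
This cut is saturated, so no flow can exceed 12.

12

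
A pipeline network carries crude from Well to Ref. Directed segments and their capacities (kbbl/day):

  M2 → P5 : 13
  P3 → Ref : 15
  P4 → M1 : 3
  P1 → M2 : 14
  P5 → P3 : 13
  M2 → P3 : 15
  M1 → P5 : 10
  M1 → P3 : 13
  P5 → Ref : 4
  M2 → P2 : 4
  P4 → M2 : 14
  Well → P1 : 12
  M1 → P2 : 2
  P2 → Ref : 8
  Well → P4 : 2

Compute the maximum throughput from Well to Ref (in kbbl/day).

14

Augment Well→P4→M2→P5→Ref: bottleneck 2, flow now 2.
Augment Well→P1→M2→P5→Ref: bottleneck 2, flow now 4.
Augment Well→P1→M2→P2→Ref: bottleneck 4, flow now 8.
Augment Well→P1→M2→P3→Ref: bottleneck 6, flow now 14.
No augmenting path remains; maximum flow = 14.
In the residual graph, reachable from Well: {Well}.
Min-cut edges: Well→P4 (2), Well→P1 (12); capacity 2 + 12 = 14.
This cut is saturated, so no flow can exceed 14.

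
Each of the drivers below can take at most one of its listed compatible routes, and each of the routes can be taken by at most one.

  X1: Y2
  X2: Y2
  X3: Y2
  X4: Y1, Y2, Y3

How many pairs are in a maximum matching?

Unit-capacity flow: source→left, listed edges, right→sink; max matching = max flow.
Augmenting path X1→Y2 (+1); matched 1.
Augmenting path X4→Y1 (+1); matched 2.
No augmenting path remains; maximum matching = 2.
König certificate: {X4, Y2} is a vertex cover of size 2 (every listed pair touches it), so no matching can be larger.

2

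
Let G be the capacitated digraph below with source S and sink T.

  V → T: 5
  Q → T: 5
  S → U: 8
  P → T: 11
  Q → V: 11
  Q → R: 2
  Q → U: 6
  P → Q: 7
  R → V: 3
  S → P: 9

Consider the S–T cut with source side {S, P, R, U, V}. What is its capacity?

Edges leaving {S, P, R, U, V}: P→Q (7), P→T (11), V→T (5).
Cut capacity = 7 + 11 + 5 = 23.

23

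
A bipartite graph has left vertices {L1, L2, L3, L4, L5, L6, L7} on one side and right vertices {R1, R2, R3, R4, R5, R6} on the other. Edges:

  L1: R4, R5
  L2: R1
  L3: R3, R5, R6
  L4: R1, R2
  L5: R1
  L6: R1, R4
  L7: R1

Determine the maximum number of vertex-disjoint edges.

Unit-capacity flow: source→left, listed edges, right→sink; max matching = max flow.
Augmenting path L1→R4 (+1); matched 1.
Augmenting path L2→R1 (+1); matched 2.
Augmenting path L3→R3 (+1); matched 3.
Augmenting path L4→R2 (+1); matched 4.
Augmenting path L6→R4→L1→R5 (+1); matched 5.
No augmenting path remains; maximum matching = 5.
König certificate: {L1, L3, L4, L6, R1} is a vertex cover of size 5 (every listed pair touches it), so no matching can be larger.

5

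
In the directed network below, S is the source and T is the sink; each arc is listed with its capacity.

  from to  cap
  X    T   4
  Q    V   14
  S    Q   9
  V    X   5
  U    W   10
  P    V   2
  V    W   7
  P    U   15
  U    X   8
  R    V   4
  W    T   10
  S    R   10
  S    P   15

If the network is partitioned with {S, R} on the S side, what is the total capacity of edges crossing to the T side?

28

Edges leaving {S, R}: S→P (15), S→Q (9), R→V (4).
Cut capacity = 15 + 9 + 4 = 28.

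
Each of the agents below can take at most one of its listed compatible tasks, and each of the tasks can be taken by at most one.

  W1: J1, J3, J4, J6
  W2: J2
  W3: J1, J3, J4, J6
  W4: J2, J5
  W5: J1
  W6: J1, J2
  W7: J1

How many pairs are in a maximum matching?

5

Unit-capacity flow: source→left, listed edges, right→sink; max matching = max flow.
Augmenting path W1→J1 (+1); matched 1.
Augmenting path W2→J2 (+1); matched 2.
Augmenting path W3→J3 (+1); matched 3.
Augmenting path W4→J5 (+1); matched 4.
Augmenting path W5→J1→W1→J4 (+1); matched 5.
No augmenting path remains; maximum matching = 5.
König certificate: {W1, W3, W4, J1, J2} is a vertex cover of size 5 (every listed pair touches it), so no matching can be larger.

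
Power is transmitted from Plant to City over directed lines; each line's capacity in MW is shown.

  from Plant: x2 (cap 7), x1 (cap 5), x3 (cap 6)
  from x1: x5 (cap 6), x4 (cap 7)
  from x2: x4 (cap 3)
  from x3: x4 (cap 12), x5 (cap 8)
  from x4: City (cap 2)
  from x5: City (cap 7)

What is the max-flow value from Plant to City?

Augment Plant→x1→x4→City: bottleneck 2, flow now 2.
Augment Plant→x1→x5→City: bottleneck 3, flow now 5.
Augment Plant→x3→x5→City: bottleneck 4, flow now 9.
No augmenting path remains; maximum flow = 9.
In the residual graph, reachable from Plant: {Plant, x1, x2, x3, x4, x5}.
Min-cut edges: x4→City (2), x5→City (7); capacity 2 + 7 = 9.
This cut is saturated, so no flow can exceed 9.

9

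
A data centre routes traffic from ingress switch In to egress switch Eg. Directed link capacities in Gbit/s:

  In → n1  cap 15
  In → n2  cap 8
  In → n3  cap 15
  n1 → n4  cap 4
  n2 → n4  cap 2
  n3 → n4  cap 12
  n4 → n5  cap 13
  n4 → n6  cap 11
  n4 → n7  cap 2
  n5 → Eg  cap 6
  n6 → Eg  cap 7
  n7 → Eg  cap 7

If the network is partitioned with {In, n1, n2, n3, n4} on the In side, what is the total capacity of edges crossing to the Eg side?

Edges leaving {In, n1, n2, n3, n4}: n4→n5 (13), n4→n6 (11), n4→n7 (2).
Cut capacity = 13 + 11 + 2 = 26.

26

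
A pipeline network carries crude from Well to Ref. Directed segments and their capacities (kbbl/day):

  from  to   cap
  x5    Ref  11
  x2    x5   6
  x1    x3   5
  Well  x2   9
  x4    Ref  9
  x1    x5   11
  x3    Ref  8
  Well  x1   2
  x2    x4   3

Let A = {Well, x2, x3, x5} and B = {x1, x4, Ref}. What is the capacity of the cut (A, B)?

24

Edges leaving {Well, x2, x3, x5}: Well→x1 (2), x2→x4 (3), x3→Ref (8), x5→Ref (11).
Cut capacity = 2 + 3 + 8 + 11 = 24.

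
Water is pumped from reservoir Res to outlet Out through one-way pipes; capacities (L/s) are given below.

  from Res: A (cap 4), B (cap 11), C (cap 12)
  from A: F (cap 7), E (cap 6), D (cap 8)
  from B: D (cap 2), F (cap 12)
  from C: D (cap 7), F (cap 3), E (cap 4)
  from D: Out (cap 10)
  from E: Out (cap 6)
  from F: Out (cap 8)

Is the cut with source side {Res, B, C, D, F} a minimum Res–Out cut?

No — its capacity is 26, but the minimum cut has capacity 24.

Given cut capacity: 4 + 4 + 10 + 8 = 26.
Augment Res→A→D→Out: bottleneck 4, flow now 4.
Augment Res→B→D→Out: bottleneck 2, flow now 6.
Augment Res→B→F→Out: bottleneck 8, flow now 14.
Augment Res→C→D→Out: bottleneck 4, flow now 18.
Augment Res→C→E→Out: bottleneck 4, flow now 22.
Augment Res→C→D→A→E→Out: bottleneck 2, flow now 24. (uses reverse residual edge)
No augmenting path remains; maximum flow = 24.
In the residual graph, reachable from Res: {Res, A, B, C, D, E, F}.
Min-cut edges: D→Out (10), E→Out (6), F→Out (8); capacity 10 + 6 + 8 = 24.
Cut capacity 26 exceeds the max flow 24, so it is not minimum.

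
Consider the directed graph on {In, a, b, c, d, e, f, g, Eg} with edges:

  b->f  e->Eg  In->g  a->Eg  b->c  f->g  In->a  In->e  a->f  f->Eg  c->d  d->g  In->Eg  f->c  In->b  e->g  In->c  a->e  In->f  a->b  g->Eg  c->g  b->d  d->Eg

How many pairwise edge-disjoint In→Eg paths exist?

Assign every edge capacity 1; by Menger, the answer equals the max flow.
Path In→Eg (+1); total 1.
Path In→a→Eg (+1); total 2.
Path In→e→Eg (+1); total 3.
Path In→f→Eg (+1); total 4.
Path In→g→Eg (+1); total 5.
Path In→b→d→Eg (+1); total 6.
No residual In→Eg path; max flow = 6.
Certifying cut of size 6: {In→Eg, In→a, In→e, d→Eg, f→Eg, g→Eg}.

6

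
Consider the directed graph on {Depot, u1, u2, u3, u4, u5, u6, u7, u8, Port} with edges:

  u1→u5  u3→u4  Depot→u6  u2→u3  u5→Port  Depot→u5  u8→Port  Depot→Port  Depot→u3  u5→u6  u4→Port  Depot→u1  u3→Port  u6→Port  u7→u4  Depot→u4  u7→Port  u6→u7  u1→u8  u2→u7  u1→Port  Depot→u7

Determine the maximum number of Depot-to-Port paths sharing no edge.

7

Assign every edge capacity 1; by Menger, the answer equals the max flow.
Path Depot→Port (+1); total 1.
Path Depot→u1→Port (+1); total 2.
Path Depot→u3→Port (+1); total 3.
Path Depot→u4→Port (+1); total 4.
Path Depot→u5→Port (+1); total 5.
Path Depot→u6→Port (+1); total 6.
Path Depot→u7→Port (+1); total 7.
No residual Depot→Port path; max flow = 7.
Certifying cut of size 7: {Depot→Port, Depot→u1, Depot→u3, Depot→u4, Depot→u5, Depot→u6, Depot→u7}.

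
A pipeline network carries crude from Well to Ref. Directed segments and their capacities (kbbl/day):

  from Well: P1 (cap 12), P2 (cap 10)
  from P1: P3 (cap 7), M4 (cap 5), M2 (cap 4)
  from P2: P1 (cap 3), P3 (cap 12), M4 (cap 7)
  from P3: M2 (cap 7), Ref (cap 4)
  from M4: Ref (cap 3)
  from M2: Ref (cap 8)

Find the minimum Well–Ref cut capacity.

15

Augment Well→P1→P3→Ref: bottleneck 4, flow now 4.
Augment Well→P1→M4→Ref: bottleneck 3, flow now 7.
Augment Well→P1→M2→Ref: bottleneck 4, flow now 11.
Augment Well→P1→P3→M2→Ref: bottleneck 1, flow now 12.
Augment Well→P2→P3→M2→Ref: bottleneck 3, flow now 15.
No augmenting path remains; maximum flow = 15.
By max-flow min-cut, the minimum cut capacity equals the max flow.
In the residual graph, reachable from Well: {Well, P1, P2, P3, M4, M2}.
Min-cut edges: P3→Ref (4), M4→Ref (3), M2→Ref (8); capacity 4 + 3 + 8 = 15.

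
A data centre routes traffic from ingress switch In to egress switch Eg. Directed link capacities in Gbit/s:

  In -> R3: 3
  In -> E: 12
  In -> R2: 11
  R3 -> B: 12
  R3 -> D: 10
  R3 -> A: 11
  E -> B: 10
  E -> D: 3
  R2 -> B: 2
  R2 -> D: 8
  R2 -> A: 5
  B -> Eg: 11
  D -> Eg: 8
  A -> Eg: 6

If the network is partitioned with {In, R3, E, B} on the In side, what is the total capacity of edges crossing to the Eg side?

Edges leaving {In, R3, E, B}: In→R2 (11), R3→D (10), R3→A (11), E→D (3), B→Eg (11).
Cut capacity = 11 + 10 + 11 + 3 + 11 = 46.

46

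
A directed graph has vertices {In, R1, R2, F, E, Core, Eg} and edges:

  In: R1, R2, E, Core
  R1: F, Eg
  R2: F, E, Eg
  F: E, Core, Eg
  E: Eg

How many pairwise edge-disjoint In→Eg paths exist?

3

Assign every edge capacity 1; by Menger, the answer equals the max flow.
Path In→R1→Eg (+1); total 1.
Path In→R2→Eg (+1); total 2.
Path In→E→Eg (+1); total 3.
No residual In→Eg path; max flow = 3.
Certifying cut of size 3: {In→E, In→R1, In→R2}.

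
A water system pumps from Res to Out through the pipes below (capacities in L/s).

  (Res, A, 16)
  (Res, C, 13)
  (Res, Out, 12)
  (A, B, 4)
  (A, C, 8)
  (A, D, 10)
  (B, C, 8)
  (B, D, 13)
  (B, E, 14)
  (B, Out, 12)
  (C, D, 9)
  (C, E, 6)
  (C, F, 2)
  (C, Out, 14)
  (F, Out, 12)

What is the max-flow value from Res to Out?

32

Augment Res→Out: bottleneck 12, flow now 12.
Augment Res→C→Out: bottleneck 13, flow now 25.
Augment Res→A→B→Out: bottleneck 4, flow now 29.
Augment Res→A→C→Out: bottleneck 1, flow now 30.
Augment Res→A→C→F→Out: bottleneck 2, flow now 32.
No augmenting path remains; maximum flow = 32.
In the residual graph, reachable from Res: {Res, A, C, D, E}.
Min-cut edges: Res→Out (12), A→B (4), C→F (2), C→Out (14); capacity 12 + 4 + 2 + 14 = 32.
This cut is saturated, so no flow can exceed 32.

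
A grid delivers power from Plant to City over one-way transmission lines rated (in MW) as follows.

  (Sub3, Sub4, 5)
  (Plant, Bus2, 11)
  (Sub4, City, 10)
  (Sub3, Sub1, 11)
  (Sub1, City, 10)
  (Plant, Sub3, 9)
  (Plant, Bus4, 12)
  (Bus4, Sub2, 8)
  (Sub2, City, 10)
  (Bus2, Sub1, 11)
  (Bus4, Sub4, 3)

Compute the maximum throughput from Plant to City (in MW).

Augment Plant→Bus2→Sub1→City: bottleneck 10, flow now 10.
Augment Plant→Bus4→Sub2→City: bottleneck 8, flow now 18.
Augment Plant→Bus4→Sub4→City: bottleneck 3, flow now 21.
Augment Plant→Sub3→Sub4→City: bottleneck 5, flow now 26.
No augmenting path remains; maximum flow = 26.
In the residual graph, reachable from Plant: {Plant, Bus2, Bus4, Sub3, Sub1}.
Min-cut edges: Bus4→Sub2 (8), Bus4→Sub4 (3), Sub3→Sub4 (5), Sub1→City (10); capacity 8 + 3 + 5 + 10 = 26.
This cut is saturated, so no flow can exceed 26.

26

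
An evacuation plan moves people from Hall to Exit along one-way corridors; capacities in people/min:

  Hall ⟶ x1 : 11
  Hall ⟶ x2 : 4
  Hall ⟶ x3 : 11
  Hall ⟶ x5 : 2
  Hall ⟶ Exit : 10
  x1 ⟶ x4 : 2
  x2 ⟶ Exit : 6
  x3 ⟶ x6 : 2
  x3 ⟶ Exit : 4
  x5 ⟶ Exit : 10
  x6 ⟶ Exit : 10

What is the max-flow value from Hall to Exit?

22

Augment Hall→Exit: bottleneck 10, flow now 10.
Augment Hall→x2→Exit: bottleneck 4, flow now 14.
Augment Hall→x3→Exit: bottleneck 4, flow now 18.
Augment Hall→x5→Exit: bottleneck 2, flow now 20.
Augment Hall→x3→x6→Exit: bottleneck 2, flow now 22.
No augmenting path remains; maximum flow = 22.
In the residual graph, reachable from Hall: {Hall, x1, x3, x4}.
Min-cut edges: Hall→x2 (4), Hall→x5 (2), Hall→Exit (10), x3→x6 (2), x3→Exit (4); capacity 4 + 2 + 10 + 2 + 4 = 22.
This cut is saturated, so no flow can exceed 22.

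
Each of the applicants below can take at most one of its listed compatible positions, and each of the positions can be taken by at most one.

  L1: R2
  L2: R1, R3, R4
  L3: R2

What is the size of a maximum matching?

Unit-capacity flow: source→left, listed edges, right→sink; max matching = max flow.
Augmenting path L1→R2 (+1); matched 1.
Augmenting path L2→R1 (+1); matched 2.
No augmenting path remains; maximum matching = 2.
König certificate: {L2, R2} is a vertex cover of size 2 (every listed pair touches it), so no matching can be larger.

2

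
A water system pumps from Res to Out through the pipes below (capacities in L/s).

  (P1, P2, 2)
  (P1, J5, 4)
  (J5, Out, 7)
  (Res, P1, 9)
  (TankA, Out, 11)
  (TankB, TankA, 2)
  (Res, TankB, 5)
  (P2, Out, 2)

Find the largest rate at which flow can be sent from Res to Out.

8

Augment Res→TankB→TankA→Out: bottleneck 2, flow now 2.
Augment Res→P1→P2→Out: bottleneck 2, flow now 4.
Augment Res→P1→J5→Out: bottleneck 4, flow now 8.
No augmenting path remains; maximum flow = 8.
In the residual graph, reachable from Res: {Res, TankB, P1}.
Min-cut edges: TankB→TankA (2), P1→P2 (2), P1→J5 (4); capacity 2 + 2 + 4 = 8.
This cut is saturated, so no flow can exceed 8.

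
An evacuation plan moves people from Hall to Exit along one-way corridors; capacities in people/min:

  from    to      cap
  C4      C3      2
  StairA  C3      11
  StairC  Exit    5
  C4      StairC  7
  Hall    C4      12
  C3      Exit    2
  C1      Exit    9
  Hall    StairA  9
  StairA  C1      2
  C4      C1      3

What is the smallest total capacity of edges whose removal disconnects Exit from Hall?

Augment Hall→StairA→C1→Exit: bottleneck 2, flow now 2.
Augment Hall→StairA→C3→Exit: bottleneck 2, flow now 4.
Augment Hall→C4→StairC→Exit: bottleneck 5, flow now 9.
Augment Hall→C4→C1→Exit: bottleneck 3, flow now 12.
No augmenting path remains; maximum flow = 12.
By max-flow min-cut, the minimum cut capacity equals the max flow.
In the residual graph, reachable from Hall: {Hall, StairA, C4, StairC, C3}.
Min-cut edges: StairA→C1 (2), C4→C1 (3), StairC→Exit (5), C3→Exit (2); capacity 2 + 3 + 5 + 2 = 12.

12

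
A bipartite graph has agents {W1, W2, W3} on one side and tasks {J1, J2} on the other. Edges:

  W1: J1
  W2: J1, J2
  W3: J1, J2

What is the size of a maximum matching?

Unit-capacity flow: source→left, listed edges, right→sink; max matching = max flow.
Augmenting path W1→J1 (+1); matched 1.
Augmenting path W2→J2 (+1); matched 2.
No augmenting path remains; maximum matching = 2.
König certificate: {J1, J2} is a vertex cover of size 2 (every listed pair touches it), so no matching can be larger.

2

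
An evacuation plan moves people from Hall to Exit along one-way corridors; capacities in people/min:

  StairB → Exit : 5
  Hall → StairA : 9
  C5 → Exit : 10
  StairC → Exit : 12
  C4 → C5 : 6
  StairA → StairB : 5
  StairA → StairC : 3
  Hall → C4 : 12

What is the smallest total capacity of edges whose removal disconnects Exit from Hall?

14

Augment Hall→C4→C5→Exit: bottleneck 6, flow now 6.
Augment Hall→StairA→StairB→Exit: bottleneck 5, flow now 11.
Augment Hall→StairA→StairC→Exit: bottleneck 3, flow now 14.
No augmenting path remains; maximum flow = 14.
By max-flow min-cut, the minimum cut capacity equals the max flow.
In the residual graph, reachable from Hall: {Hall, C4, StairA}.
Min-cut edges: C4→C5 (6), StairA→StairB (5), StairA→StairC (3); capacity 6 + 5 + 3 = 14.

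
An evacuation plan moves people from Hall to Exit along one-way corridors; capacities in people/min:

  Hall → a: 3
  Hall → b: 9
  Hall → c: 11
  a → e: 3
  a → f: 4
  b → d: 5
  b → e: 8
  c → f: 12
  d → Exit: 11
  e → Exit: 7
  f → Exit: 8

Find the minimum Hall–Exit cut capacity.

Augment Hall→a→e→Exit: bottleneck 3, flow now 3.
Augment Hall→b→d→Exit: bottleneck 5, flow now 8.
Augment Hall→b→e→Exit: bottleneck 4, flow now 12.
Augment Hall→c→f→Exit: bottleneck 8, flow now 20.
No augmenting path remains; maximum flow = 20.
By max-flow min-cut, the minimum cut capacity equals the max flow.
In the residual graph, reachable from Hall: {Hall, c, f}.
Min-cut edges: Hall→a (3), Hall→b (9), f→Exit (8); capacity 3 + 9 + 8 = 20.

20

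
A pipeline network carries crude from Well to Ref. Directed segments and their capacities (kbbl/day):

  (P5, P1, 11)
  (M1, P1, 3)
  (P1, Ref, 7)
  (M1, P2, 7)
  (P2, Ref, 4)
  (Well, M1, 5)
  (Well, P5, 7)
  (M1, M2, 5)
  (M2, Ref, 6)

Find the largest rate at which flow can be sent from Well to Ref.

12

Augment Well→P5→P1→Ref: bottleneck 7, flow now 7.
Augment Well→M1→P2→Ref: bottleneck 4, flow now 11.
Augment Well→M1→M2→Ref: bottleneck 1, flow now 12.
No augmenting path remains; maximum flow = 12.
In the residual graph, reachable from Well: {Well}.
Min-cut edges: Well→P5 (7), Well→M1 (5); capacity 7 + 5 = 12.
This cut is saturated, so no flow can exceed 12.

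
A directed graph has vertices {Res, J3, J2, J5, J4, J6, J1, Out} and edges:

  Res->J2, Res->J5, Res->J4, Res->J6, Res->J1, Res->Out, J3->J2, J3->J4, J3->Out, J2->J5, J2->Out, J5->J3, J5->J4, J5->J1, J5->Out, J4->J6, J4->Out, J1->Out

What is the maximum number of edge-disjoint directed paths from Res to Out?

5

Assign every edge capacity 1; by Menger, the answer equals the max flow.
Path Res→Out (+1); total 1.
Path Res→J2→Out (+1); total 2.
Path Res→J5→Out (+1); total 3.
Path Res→J4→Out (+1); total 4.
Path Res→J1→Out (+1); total 5.
No residual Res→Out path; max flow = 5.
Certifying cut of size 5: {Res→J1, Res→J2, Res→J4, Res→J5, Res→Out}.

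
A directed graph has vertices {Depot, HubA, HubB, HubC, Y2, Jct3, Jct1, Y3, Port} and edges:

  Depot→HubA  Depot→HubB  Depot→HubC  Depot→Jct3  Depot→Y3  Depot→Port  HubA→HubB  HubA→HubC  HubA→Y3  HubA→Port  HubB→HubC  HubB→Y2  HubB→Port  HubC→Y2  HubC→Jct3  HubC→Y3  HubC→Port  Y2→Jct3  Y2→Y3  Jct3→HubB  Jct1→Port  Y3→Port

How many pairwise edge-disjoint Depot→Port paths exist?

Assign every edge capacity 1; by Menger, the answer equals the max flow.
Path Depot→Port (+1); total 1.
Path Depot→HubA→Port (+1); total 2.
Path Depot→HubB→Port (+1); total 3.
Path Depot→HubC→Port (+1); total 4.
Path Depot→Y3→Port (+1); total 5.
No residual Depot→Port path; max flow = 5.
Certifying cut of size 5: {Depot→HubA, Depot→Port, HubB→Port, HubC→Port, Y3→Port}.

5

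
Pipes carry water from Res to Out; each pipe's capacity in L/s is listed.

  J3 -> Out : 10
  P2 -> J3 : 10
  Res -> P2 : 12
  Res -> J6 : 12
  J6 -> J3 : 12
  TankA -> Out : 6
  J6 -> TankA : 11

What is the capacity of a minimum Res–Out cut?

16

Augment Res→J6→TankA→Out: bottleneck 6, flow now 6.
Augment Res→J6→J3→Out: bottleneck 6, flow now 12.
Augment Res→P2→J3→Out: bottleneck 4, flow now 16.
No augmenting path remains; maximum flow = 16.
By max-flow min-cut, the minimum cut capacity equals the max flow.
In the residual graph, reachable from Res: {Res, J6, P2, TankA, J3}.
Min-cut edges: TankA→Out (6), J3→Out (10); capacity 6 + 10 = 16.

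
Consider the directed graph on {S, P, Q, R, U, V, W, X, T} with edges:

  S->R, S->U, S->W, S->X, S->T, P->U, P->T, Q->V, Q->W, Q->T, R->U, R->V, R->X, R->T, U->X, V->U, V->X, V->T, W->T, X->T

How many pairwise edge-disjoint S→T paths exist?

4

Assign every edge capacity 1; by Menger, the answer equals the max flow.
Path S→T (+1); total 1.
Path S→R→T (+1); total 2.
Path S→W→T (+1); total 3.
Path S→X→T (+1); total 4.
No residual S→T path; max flow = 4.
Certifying cut of size 4: {S→R, S→T, S→W, X→T}.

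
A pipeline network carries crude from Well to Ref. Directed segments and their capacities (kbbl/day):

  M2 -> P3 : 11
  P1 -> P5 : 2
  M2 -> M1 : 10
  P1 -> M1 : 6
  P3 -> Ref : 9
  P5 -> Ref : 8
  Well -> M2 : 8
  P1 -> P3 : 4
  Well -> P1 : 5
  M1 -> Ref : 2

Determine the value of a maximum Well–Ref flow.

Augment Well→P1→P3→Ref: bottleneck 4, flow now 4.
Augment Well→P1→M1→Ref: bottleneck 1, flow now 5.
Augment Well→M2→P3→Ref: bottleneck 5, flow now 10.
Augment Well→M2→M1→Ref: bottleneck 1, flow now 11.
Augment Well→M2→P3→P1→P5→Ref: bottleneck 2, flow now 13. (uses reverse residual edge)
No augmenting path remains; maximum flow = 13.
In the residual graph, reachable from Well: {Well}.
Min-cut edges: Well→P1 (5), Well→M2 (8); capacity 5 + 8 = 13.
This cut is saturated, so no flow can exceed 13.

13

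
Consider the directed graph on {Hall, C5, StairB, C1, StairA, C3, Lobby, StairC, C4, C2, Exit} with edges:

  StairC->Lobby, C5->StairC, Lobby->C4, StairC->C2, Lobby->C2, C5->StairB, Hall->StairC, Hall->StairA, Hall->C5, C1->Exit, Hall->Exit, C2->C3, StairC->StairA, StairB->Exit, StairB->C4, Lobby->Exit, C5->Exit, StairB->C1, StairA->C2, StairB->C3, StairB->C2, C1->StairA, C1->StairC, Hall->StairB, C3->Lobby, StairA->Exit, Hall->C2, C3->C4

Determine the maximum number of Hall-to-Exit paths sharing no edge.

5

Assign every edge capacity 1; by Menger, the answer equals the max flow.
Path Hall→Exit (+1); total 1.
Path Hall→C5→Exit (+1); total 2.
Path Hall→StairB→Exit (+1); total 3.
Path Hall→StairA→Exit (+1); total 4.
Path Hall→StairC→Lobby→Exit (+1); total 5.
No residual Hall→Exit path; max flow = 5.
Certifying cut of size 5: {Hall→C5, Hall→Exit, Hall→StairB, Lobby→Exit, StairA→Exit}.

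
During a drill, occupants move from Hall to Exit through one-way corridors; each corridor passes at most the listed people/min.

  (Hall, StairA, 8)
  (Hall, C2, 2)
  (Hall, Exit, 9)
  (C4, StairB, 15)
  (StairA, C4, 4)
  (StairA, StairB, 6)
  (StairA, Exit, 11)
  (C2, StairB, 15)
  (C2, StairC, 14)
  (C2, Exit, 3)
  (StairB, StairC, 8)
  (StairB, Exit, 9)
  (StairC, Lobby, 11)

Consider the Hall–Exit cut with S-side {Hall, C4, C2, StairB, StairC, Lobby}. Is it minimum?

No — its capacity is 29, but the minimum cut has capacity 19.

Given cut capacity: 8 + 9 + 3 + 9 = 29.
Augment Hall→Exit: bottleneck 9, flow now 9.
Augment Hall→StairA→Exit: bottleneck 8, flow now 17.
Augment Hall→C2→Exit: bottleneck 2, flow now 19.
No augmenting path remains; maximum flow = 19.
In the residual graph, reachable from Hall: {Hall}.
Min-cut edges: Hall→StairA (8), Hall→C2 (2), Hall→Exit (9); capacity 8 + 2 + 9 = 19.
Cut capacity 29 exceeds the max flow 19, so it is not minimum.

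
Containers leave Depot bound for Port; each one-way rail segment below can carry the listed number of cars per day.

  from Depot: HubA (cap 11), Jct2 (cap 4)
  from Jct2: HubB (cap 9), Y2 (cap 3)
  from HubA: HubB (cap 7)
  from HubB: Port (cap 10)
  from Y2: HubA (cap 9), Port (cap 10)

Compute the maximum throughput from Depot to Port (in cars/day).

11

Augment Depot→Jct2→HubB→Port: bottleneck 4, flow now 4.
Augment Depot→HubA→HubB→Port: bottleneck 6, flow now 10.
Augment Depot→HubA→HubB→Jct2→Y2→Port: bottleneck 1, flow now 11. (uses reverse residual edge)
No augmenting path remains; maximum flow = 11.
In the residual graph, reachable from Depot: {Depot, HubA}.
Min-cut edges: Depot→Jct2 (4), HubA→HubB (7); capacity 4 + 7 = 11.
This cut is saturated, so no flow can exceed 11.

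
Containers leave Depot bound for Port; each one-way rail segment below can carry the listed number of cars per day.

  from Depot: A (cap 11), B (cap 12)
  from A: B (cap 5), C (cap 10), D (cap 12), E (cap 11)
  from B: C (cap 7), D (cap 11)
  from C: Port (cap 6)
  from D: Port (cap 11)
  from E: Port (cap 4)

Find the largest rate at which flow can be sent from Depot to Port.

Augment Depot→A→C→Port: bottleneck 6, flow now 6.
Augment Depot→A→D→Port: bottleneck 5, flow now 11.
Augment Depot→B→D→Port: bottleneck 6, flow now 17.
Augment Depot→B→C→A→E→Port: bottleneck 4, flow now 21. (uses reverse residual edge)
No augmenting path remains; maximum flow = 21.
In the residual graph, reachable from Depot: {Depot, A, B, C, D, E}.
Min-cut edges: C→Port (6), D→Port (11), E→Port (4); capacity 6 + 11 + 4 = 21.
This cut is saturated, so no flow can exceed 21.

21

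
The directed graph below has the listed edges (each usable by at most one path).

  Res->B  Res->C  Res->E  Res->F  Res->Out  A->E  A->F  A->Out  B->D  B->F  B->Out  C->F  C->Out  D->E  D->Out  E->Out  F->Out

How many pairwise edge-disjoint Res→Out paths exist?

5

Assign every edge capacity 1; by Menger, the answer equals the max flow.
Path Res→Out (+1); total 1.
Path Res→B→Out (+1); total 2.
Path Res→C→Out (+1); total 3.
Path Res→E→Out (+1); total 4.
Path Res→F→Out (+1); total 5.
No residual Res→Out path; max flow = 5.
Certifying cut of size 5: {Res→B, Res→C, Res→E, Res→F, Res→Out}.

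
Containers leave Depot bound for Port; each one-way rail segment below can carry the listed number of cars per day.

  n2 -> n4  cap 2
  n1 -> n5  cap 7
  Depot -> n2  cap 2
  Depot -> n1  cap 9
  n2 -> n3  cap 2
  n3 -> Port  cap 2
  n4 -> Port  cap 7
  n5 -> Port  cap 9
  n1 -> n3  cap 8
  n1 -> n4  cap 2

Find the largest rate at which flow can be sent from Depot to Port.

11

Augment Depot→n1→n3→Port: bottleneck 2, flow now 2.
Augment Depot→n1→n4→Port: bottleneck 2, flow now 4.
Augment Depot→n1→n5→Port: bottleneck 5, flow now 9.
Augment Depot→n2→n4→Port: bottleneck 2, flow now 11.
No augmenting path remains; maximum flow = 11.
In the residual graph, reachable from Depot: {Depot}.
Min-cut edges: Depot→n1 (9), Depot→n2 (2); capacity 9 + 2 = 11.
This cut is saturated, so no flow can exceed 11.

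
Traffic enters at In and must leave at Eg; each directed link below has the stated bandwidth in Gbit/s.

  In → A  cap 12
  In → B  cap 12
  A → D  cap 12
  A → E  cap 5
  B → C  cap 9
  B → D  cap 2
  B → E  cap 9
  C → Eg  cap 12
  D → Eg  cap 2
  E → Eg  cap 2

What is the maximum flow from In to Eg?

13

Augment In→A→D→Eg: bottleneck 2, flow now 2.
Augment In→A→E→Eg: bottleneck 2, flow now 4.
Augment In→B→C→Eg: bottleneck 9, flow now 13.
No augmenting path remains; maximum flow = 13.
In the residual graph, reachable from In: {In, A, B, D, E}.
Min-cut edges: B→C (9), D→Eg (2), E→Eg (2); capacity 9 + 2 + 2 = 13.
This cut is saturated, so no flow can exceed 13.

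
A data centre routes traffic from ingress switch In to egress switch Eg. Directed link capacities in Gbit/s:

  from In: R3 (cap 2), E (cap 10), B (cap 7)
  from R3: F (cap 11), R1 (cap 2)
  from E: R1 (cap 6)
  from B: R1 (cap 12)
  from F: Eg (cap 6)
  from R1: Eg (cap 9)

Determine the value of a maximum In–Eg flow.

11

Augment In→R3→F→Eg: bottleneck 2, flow now 2.
Augment In→E→R1→Eg: bottleneck 6, flow now 8.
Augment In→B→R1→Eg: bottleneck 3, flow now 11.
No augmenting path remains; maximum flow = 11.
In the residual graph, reachable from In: {In, E, B, R1}.
Min-cut edges: In→R3 (2), R1→Eg (9); capacity 2 + 9 = 11.
This cut is saturated, so no flow can exceed 11.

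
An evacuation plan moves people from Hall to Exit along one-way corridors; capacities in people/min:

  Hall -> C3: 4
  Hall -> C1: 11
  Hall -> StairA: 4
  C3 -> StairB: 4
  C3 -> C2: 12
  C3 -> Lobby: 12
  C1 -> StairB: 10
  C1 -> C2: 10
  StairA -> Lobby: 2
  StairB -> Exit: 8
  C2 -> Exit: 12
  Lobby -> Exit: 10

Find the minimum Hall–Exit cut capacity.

Augment Hall→C3→StairB→Exit: bottleneck 4, flow now 4.
Augment Hall→C1→StairB→Exit: bottleneck 4, flow now 8.
Augment Hall→C1→C2→Exit: bottleneck 7, flow now 15.
Augment Hall→StairA→Lobby→Exit: bottleneck 2, flow now 17.
No augmenting path remains; maximum flow = 17.
By max-flow min-cut, the minimum cut capacity equals the max flow.
In the residual graph, reachable from Hall: {Hall, StairA}.
Min-cut edges: Hall→C3 (4), Hall→C1 (11), StairA→Lobby (2); capacity 4 + 11 + 2 = 17.

17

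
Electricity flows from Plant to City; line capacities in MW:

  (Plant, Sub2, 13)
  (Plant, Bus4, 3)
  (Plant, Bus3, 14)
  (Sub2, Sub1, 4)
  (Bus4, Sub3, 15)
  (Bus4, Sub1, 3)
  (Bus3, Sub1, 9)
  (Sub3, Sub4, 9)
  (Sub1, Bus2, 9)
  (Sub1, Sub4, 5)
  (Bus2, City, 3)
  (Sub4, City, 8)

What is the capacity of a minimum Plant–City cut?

Augment Plant→Sub2→Sub1→Bus2→City: bottleneck 3, flow now 3.
Augment Plant→Sub2→Sub1→Sub4→City: bottleneck 1, flow now 4.
Augment Plant→Bus4→Sub3→Sub4→City: bottleneck 3, flow now 7.
Augment Plant→Bus3→Sub1→Sub4→City: bottleneck 4, flow now 11.
No augmenting path remains; maximum flow = 11.
By max-flow min-cut, the minimum cut capacity equals the max flow.
In the residual graph, reachable from Plant: {Plant, Sub2, Bus3, Sub1, Bus2}.
Min-cut edges: Plant→Bus4 (3), Sub1→Sub4 (5), Bus2→City (3); capacity 3 + 5 + 3 = 11.

11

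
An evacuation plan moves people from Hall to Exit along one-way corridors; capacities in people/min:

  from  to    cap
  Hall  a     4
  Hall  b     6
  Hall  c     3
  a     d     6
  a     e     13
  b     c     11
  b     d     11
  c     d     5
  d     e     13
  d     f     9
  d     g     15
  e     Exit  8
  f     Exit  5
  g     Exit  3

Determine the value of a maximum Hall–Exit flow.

Augment Hall→a→e→Exit: bottleneck 4, flow now 4.
Augment Hall→b→d→e→Exit: bottleneck 4, flow now 8.
Augment Hall→b→d→f→Exit: bottleneck 2, flow now 10.
Augment Hall→c→d→f→Exit: bottleneck 3, flow now 13.
No augmenting path remains; maximum flow = 13.
In the residual graph, reachable from Hall: {Hall}.
Min-cut edges: Hall→a (4), Hall→b (6), Hall→c (3); capacity 4 + 6 + 3 = 13.
This cut is saturated, so no flow can exceed 13.

13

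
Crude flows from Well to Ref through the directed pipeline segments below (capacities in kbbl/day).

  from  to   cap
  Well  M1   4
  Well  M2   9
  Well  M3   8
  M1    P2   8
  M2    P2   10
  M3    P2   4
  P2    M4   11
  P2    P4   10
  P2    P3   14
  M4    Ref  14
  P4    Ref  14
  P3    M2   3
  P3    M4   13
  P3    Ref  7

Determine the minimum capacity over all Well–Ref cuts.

17

Augment Well→M1→P2→M4→Ref: bottleneck 4, flow now 4.
Augment Well→M2→P2→M4→Ref: bottleneck 7, flow now 11.
Augment Well→M2→P2→P4→Ref: bottleneck 2, flow now 13.
Augment Well→M3→P2→P4→Ref: bottleneck 4, flow now 17.
No augmenting path remains; maximum flow = 17.
By max-flow min-cut, the minimum cut capacity equals the max flow.
In the residual graph, reachable from Well: {Well, M3}.
Min-cut edges: Well→M1 (4), Well→M2 (9), M3→P2 (4); capacity 4 + 9 + 4 = 17.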